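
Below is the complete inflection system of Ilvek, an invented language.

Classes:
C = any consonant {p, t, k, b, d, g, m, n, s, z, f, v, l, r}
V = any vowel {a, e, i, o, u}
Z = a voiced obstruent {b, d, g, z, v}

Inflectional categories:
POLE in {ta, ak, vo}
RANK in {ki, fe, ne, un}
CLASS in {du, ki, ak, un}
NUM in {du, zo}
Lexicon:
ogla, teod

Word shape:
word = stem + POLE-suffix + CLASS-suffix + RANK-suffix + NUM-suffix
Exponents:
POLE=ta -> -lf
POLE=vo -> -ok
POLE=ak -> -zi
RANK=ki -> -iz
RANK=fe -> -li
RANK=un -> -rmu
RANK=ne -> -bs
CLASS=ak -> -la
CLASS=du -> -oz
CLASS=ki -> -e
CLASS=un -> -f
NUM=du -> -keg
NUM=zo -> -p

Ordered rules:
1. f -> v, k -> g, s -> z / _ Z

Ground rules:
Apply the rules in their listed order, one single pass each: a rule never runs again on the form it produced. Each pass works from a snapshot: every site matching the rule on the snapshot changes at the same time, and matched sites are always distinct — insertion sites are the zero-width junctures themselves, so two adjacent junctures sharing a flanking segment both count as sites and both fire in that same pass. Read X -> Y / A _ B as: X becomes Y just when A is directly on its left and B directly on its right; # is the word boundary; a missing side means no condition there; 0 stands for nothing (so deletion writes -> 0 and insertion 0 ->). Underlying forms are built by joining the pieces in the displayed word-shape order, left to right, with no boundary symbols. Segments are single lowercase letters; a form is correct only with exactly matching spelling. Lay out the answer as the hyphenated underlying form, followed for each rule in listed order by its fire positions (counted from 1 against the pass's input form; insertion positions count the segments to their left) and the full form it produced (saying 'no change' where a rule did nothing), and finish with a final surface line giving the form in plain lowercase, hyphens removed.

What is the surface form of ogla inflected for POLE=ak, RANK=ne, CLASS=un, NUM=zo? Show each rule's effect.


underlying: ogla-zi-f-bs-p
1. f -> v, k -> g, s -> z / _ Z: fires at position(s) 7: oglazivbsp
surface: oglazivbsp


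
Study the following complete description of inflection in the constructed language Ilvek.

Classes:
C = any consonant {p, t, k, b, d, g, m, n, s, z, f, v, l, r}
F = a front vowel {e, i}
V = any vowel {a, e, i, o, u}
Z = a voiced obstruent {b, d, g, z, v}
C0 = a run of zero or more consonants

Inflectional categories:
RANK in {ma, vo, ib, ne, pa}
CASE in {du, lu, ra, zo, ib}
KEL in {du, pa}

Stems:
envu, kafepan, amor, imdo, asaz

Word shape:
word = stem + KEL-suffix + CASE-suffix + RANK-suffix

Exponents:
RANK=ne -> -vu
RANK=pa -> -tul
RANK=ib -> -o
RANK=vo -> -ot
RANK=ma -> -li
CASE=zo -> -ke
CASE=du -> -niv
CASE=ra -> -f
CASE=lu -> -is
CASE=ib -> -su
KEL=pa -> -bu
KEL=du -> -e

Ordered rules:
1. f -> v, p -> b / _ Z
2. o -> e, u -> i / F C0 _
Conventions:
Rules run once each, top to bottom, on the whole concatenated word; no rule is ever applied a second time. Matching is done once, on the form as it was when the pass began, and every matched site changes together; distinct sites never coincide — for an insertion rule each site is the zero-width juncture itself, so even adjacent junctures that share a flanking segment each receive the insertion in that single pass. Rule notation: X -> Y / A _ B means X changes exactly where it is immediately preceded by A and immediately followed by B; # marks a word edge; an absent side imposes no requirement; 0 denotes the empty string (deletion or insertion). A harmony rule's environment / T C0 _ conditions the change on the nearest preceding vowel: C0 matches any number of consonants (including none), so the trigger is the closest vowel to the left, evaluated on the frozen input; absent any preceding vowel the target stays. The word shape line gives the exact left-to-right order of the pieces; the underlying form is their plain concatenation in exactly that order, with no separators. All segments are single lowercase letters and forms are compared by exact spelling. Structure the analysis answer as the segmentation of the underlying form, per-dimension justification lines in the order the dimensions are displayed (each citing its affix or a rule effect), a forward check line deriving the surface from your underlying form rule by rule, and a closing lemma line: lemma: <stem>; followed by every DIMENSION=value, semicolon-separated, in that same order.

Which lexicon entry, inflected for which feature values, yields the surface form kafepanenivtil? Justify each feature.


underlying: kafepan-e-niv-tul
RANK=pa - signalled by the affix -tul
CASE=du - signalled by the affix -niv
KEL=du - signalled by the affix -e
check: kafepanenivtul -> kafepanenivtul -> kafepanenivtil
lemma: kafepan; RANK=pa; CASE=du; KEL=du


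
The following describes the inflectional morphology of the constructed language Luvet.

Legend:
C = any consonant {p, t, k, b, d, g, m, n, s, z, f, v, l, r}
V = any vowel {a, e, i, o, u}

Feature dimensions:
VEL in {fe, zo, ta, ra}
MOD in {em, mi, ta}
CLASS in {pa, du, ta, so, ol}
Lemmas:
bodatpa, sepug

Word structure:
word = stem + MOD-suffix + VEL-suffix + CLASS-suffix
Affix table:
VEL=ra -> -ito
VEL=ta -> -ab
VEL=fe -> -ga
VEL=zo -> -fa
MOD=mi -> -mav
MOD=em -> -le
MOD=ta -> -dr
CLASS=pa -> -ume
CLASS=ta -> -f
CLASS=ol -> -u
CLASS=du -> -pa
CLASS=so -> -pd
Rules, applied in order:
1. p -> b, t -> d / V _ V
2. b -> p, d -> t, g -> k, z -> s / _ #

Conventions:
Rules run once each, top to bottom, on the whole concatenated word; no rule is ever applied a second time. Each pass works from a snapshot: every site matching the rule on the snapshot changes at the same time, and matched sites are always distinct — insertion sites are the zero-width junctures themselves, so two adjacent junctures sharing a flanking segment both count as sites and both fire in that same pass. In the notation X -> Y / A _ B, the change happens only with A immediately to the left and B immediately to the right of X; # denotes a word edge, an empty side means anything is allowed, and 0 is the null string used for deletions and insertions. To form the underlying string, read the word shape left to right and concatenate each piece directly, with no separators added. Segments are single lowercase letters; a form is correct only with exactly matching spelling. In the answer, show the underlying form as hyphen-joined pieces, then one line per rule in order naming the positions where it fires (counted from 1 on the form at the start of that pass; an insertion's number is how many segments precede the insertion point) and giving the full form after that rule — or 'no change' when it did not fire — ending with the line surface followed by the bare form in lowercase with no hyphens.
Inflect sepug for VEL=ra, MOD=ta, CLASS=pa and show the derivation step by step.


underlying: sepug-dr-ito-ume
1. p -> b, t -> d / V _ V: fires at position(s) 3, 9: sebugdridoume
2. b -> p, d -> t, g -> k, z -> s / _ #: no change
surface: sebugdridoume


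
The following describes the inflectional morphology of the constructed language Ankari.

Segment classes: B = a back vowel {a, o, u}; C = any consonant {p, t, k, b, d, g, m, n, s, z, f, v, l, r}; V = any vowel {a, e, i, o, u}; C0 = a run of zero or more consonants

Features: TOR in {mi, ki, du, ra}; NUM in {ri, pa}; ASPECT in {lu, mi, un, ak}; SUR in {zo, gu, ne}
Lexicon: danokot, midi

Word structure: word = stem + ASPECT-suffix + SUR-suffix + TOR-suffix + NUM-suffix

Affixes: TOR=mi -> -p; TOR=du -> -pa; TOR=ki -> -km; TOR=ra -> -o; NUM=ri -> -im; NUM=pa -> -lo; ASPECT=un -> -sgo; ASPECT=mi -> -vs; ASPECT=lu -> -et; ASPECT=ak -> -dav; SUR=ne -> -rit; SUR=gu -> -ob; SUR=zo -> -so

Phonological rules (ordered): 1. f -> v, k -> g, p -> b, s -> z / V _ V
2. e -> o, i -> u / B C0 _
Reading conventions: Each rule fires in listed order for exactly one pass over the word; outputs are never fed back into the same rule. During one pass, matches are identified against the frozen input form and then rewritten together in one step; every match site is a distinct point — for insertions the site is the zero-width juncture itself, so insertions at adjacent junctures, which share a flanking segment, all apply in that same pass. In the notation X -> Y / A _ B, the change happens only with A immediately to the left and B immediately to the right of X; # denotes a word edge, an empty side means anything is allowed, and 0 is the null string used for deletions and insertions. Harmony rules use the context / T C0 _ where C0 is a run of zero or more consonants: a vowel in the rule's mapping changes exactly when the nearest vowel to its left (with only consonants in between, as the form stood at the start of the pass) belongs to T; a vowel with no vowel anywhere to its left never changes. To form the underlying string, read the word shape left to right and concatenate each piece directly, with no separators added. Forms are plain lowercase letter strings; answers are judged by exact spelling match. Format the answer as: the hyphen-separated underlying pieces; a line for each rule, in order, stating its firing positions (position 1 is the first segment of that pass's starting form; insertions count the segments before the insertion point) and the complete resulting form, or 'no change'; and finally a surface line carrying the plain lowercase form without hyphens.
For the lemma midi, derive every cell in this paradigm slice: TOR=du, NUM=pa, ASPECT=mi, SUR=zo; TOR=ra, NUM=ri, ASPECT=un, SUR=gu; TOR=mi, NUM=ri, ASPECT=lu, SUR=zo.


cell TOR=du, NUM=pa, ASPECT=mi, SUR=zo:
underlying: midi-vs-so-pa-lo
1. f -> v, k -> g, p -> b, s -> z / V _ V: fires at position(s) 9: midivssobalo
2. e -> o, i -> u / B C0 _: no change
surface: midivssobalo

cell TOR=ra, NUM=ri, ASPECT=un, SUR=gu:
underlying: midi-sgo-ob-o-im
1. f -> v, k -> g, p -> b, s -> z / V _ V: no change
2. e -> o, i -> u / B C0 _: fires at position(s) 11: midisgooboum
surface: midisgooboum

cell TOR=mi, NUM=ri, ASPECT=lu, SUR=zo:
underlying: midi-et-so-p-im
1. f -> v, k -> g, p -> b, s -> z / V _ V: fires at position(s) 9: midietsobim
2. e -> o, i -> u / B C0 _: fires at position(s) 10: midietsobum
surface: midietsobum


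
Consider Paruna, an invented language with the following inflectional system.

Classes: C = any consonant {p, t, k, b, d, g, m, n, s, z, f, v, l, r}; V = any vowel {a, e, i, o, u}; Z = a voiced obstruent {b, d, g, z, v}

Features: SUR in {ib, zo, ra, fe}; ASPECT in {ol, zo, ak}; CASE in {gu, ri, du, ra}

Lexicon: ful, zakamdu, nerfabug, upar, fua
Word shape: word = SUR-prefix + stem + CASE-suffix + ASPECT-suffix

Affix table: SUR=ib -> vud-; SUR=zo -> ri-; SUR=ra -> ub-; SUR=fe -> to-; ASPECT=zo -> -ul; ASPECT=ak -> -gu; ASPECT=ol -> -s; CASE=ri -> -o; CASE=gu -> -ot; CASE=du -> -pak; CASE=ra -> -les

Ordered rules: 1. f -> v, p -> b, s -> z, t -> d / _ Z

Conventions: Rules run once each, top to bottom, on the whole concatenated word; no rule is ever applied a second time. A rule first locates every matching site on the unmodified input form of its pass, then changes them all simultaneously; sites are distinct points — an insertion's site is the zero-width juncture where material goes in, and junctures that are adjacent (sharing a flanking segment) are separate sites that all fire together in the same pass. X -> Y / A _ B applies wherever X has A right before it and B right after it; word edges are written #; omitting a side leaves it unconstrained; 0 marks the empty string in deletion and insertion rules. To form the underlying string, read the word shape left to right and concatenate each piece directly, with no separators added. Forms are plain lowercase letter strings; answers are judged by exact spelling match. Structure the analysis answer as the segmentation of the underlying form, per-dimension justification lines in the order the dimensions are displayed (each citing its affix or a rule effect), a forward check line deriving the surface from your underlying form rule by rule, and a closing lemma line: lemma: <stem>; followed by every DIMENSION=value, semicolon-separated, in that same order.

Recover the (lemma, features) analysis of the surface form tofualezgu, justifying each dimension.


underlying: to-fua-les-gu
SUR=fe - signalled by the affix to-
ASPECT=ak - signalled by the affix -gu
CASE=ra - signalled by the affix -les
check: tofualesgu -> tofualezgu
lemma: fua; SUR=fe; ASPECT=ak; CASE=ra


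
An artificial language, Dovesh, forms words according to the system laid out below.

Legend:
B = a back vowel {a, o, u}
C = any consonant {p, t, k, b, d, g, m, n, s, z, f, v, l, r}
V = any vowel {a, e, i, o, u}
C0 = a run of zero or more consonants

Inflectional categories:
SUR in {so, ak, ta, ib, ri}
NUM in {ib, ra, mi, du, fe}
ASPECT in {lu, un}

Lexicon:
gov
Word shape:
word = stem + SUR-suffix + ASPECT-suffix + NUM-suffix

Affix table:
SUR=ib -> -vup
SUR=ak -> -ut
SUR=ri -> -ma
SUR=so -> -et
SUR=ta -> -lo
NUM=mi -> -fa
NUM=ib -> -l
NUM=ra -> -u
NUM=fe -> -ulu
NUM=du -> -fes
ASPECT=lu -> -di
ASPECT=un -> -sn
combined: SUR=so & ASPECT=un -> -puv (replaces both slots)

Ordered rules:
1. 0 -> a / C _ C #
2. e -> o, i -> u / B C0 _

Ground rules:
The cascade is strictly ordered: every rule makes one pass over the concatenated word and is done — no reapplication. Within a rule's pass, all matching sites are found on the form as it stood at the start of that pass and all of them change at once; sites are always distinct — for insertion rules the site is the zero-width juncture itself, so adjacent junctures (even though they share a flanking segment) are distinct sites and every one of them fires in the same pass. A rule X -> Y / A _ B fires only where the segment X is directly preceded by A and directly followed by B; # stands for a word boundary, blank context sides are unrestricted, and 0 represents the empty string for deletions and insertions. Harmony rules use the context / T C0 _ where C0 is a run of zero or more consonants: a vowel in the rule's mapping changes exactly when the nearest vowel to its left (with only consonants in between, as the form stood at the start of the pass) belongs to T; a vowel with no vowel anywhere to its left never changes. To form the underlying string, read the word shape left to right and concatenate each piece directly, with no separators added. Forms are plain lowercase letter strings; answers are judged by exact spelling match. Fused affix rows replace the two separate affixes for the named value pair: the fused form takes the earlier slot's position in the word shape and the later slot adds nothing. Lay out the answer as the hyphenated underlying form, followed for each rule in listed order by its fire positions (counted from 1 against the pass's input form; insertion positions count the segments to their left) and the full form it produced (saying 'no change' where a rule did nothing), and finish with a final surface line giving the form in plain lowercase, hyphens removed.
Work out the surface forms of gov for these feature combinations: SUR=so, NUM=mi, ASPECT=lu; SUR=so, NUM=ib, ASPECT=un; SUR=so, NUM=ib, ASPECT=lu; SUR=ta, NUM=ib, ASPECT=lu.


cell SUR=so, NUM=mi, ASPECT=lu:
underlying: gov-et-di-fa
1. 0 -> a / C _ C #: no change
2. e -> o, i -> u / B C0 _: fires at position(s) 4: govotdifa
surface: govotdifa

cell SUR=so, NUM=ib, ASPECT=un:
underlying: gov-puv-l
1. 0 -> a / C _ C #: inserts after position(s) 6: govpuval
2. e -> o, i -> u / B C0 _: no change
surface: govpuval

cell SUR=so, NUM=ib, ASPECT=lu:
underlying: gov-et-di-l
1. 0 -> a / C _ C #: no change
2. e -> o, i -> u / B C0 _: fires at position(s) 4: govotdil
surface: govotdil

cell SUR=ta, NUM=ib, ASPECT=lu:
underlying: gov-lo-di-l
1. 0 -> a / C _ C #: no change
2. e -> o, i -> u / B C0 _: fires at position(s) 7: govlodul
surface: govlodul


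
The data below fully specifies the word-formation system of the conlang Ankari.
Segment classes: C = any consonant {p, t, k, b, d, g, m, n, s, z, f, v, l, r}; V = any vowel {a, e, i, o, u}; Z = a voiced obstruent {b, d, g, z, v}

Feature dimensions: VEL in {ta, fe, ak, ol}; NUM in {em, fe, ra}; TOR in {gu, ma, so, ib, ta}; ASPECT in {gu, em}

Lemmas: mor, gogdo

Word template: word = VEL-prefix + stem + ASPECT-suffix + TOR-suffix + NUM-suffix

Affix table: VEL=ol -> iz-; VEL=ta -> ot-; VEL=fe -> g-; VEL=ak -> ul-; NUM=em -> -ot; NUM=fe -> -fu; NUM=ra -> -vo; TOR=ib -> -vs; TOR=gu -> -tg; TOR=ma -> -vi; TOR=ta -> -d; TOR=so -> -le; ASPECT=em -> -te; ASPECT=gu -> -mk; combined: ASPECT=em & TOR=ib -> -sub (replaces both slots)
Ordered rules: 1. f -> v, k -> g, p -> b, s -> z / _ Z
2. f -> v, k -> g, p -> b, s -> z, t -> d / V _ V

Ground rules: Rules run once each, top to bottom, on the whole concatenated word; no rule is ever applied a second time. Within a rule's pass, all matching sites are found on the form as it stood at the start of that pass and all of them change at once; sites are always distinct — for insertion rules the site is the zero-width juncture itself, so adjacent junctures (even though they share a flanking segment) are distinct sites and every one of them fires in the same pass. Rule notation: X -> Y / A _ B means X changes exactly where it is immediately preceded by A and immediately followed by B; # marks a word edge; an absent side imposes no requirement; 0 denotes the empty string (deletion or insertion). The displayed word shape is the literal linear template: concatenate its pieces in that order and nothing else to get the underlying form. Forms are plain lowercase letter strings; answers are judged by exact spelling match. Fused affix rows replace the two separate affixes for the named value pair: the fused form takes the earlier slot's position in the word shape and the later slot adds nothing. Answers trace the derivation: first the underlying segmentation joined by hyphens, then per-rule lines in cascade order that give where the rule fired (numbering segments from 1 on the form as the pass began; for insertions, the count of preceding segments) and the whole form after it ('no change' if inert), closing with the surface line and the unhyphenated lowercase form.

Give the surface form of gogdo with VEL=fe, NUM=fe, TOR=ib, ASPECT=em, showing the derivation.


underlying: g-gogdo-sub-fu
1. f -> v, k -> g, p -> b, s -> z / _ Z: no change
2. f -> v, k -> g, p -> b, s -> z, t -> d / V _ V: fires at position(s) 7: ggogdozubfu
surface: ggogdozubfu


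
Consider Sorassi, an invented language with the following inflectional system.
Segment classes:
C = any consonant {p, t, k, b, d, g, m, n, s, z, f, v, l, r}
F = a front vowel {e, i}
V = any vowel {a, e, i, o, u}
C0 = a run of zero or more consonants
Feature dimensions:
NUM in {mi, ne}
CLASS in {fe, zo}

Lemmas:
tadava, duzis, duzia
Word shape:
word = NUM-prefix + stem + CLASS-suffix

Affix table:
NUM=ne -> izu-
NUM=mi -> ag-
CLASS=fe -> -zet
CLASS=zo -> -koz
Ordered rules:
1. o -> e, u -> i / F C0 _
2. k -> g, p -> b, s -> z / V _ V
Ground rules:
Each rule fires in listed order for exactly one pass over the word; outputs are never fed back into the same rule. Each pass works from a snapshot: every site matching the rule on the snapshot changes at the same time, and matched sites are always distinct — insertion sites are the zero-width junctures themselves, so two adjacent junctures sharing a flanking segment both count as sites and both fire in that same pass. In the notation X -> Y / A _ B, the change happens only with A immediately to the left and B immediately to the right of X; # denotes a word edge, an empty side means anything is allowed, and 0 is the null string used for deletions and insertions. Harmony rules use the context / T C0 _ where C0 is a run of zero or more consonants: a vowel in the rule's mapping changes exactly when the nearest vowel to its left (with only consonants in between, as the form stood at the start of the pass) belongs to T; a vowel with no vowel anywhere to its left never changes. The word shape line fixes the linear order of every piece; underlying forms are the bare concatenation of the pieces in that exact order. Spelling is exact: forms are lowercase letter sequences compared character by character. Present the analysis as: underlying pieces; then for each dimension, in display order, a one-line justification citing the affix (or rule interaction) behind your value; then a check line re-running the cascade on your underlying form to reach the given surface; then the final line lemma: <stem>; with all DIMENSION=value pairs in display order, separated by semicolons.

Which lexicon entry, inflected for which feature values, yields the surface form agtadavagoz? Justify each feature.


underlying: ag-tadava-koz
NUM=mi - signalled by the affix ag-
CLASS=zo - signalled by the affix -koz
check: agtadavakoz -> agtadavakoz -> agtadavagoz
lemma: tadava; NUM=mi; CLASS=zo


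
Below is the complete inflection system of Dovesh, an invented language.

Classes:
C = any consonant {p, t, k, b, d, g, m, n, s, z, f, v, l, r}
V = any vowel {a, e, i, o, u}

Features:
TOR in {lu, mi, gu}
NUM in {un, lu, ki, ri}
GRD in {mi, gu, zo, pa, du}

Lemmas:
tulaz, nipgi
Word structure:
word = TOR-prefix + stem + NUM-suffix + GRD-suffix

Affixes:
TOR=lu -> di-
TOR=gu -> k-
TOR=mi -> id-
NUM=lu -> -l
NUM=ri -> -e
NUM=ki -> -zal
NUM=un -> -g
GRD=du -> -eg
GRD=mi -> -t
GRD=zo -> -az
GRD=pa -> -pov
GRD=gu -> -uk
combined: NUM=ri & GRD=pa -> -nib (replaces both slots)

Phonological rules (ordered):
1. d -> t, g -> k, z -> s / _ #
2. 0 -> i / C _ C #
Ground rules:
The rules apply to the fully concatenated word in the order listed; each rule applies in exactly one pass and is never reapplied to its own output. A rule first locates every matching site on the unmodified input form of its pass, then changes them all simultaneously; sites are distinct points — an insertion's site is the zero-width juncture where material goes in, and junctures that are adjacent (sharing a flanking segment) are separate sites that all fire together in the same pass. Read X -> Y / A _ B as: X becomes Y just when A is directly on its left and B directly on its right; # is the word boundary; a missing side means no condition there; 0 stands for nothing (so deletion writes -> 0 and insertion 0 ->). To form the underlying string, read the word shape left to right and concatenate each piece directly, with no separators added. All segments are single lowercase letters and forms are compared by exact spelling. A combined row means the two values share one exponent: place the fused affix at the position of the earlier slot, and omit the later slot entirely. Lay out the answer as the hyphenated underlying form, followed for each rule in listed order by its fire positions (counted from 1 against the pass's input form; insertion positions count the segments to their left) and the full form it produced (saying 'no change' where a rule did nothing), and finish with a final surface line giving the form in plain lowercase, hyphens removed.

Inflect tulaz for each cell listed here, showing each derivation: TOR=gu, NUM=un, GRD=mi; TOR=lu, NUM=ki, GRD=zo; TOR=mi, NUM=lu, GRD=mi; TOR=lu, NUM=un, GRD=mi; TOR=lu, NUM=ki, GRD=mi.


cell TOR=gu, NUM=un, GRD=mi:
underlying: k-tulaz-g-t
1. d -> t, g -> k, z -> s / _ #: no change
2. 0 -> i / C _ C #: inserts after position(s) 7: ktulazgit
surface: ktulazgit

cell TOR=lu, NUM=ki, GRD=zo:
underlying: di-tulaz-zal-az
1. d -> t, g -> k, z -> s / _ #: fires at position(s) 12: ditulazzalas
2. 0 -> i / C _ C #: no change
surface: ditulazzalas

cell TOR=mi, NUM=lu, GRD=mi:
underlying: id-tulaz-l-t
1. d -> t, g -> k, z -> s / _ #: no change
2. 0 -> i / C _ C #: inserts after position(s) 8: idtulazlit
surface: idtulazlit

cell TOR=lu, NUM=un, GRD=mi:
underlying: di-tulaz-g-t
1. d -> t, g -> k, z -> s / _ #: no change
2. 0 -> i / C _ C #: inserts after position(s) 8: ditulazgit
surface: ditulazgit

cell TOR=lu, NUM=ki, GRD=mi:
underlying: di-tulaz-zal-t
1. d -> t, g -> k, z -> s / _ #: no change
2. 0 -> i / C _ C #: inserts after position(s) 10: ditulazzalit
surface: ditulazzalit


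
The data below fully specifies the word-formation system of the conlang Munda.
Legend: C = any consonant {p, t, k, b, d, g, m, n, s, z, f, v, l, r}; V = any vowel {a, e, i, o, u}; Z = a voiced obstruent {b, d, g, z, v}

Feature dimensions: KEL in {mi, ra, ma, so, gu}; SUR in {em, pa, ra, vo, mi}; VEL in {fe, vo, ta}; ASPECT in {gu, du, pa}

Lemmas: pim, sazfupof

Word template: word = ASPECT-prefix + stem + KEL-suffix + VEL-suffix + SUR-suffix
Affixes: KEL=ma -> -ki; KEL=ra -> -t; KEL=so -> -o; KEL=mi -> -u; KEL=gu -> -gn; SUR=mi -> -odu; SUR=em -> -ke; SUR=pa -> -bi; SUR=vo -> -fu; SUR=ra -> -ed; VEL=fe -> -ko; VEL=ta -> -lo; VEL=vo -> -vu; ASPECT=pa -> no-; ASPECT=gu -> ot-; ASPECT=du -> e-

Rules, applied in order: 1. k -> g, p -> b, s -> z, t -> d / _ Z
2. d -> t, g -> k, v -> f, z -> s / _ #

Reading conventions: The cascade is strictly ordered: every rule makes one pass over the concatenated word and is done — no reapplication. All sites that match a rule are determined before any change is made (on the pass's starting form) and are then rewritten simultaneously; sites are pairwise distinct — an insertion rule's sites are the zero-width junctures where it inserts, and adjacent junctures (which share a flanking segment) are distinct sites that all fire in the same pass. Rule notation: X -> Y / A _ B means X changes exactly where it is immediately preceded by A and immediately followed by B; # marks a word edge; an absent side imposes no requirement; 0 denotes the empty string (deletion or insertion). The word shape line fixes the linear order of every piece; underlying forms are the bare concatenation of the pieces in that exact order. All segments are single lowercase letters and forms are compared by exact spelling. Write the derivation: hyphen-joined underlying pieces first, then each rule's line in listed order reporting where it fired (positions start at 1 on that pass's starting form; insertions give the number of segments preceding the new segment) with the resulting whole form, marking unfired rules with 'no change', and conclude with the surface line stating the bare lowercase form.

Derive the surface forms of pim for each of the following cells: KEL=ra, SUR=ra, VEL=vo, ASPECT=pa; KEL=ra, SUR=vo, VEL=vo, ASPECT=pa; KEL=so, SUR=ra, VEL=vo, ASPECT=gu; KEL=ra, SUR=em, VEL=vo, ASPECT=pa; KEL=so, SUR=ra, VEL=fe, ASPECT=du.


cell KEL=ra, SUR=ra, VEL=vo, ASPECT=pa:
underlying: no-pim-t-vu-ed
1. k -> g, p -> b, s -> z, t -> d / _ Z: fires at position(s) 6: nopimdvued
2. d -> t, g -> k, v -> f, z -> s / _ #: fires at position(s) 10: nopimdvuet
surface: nopimdvuet

cell KEL=ra, SUR=vo, VEL=vo, ASPECT=pa:
underlying: no-pim-t-vu-fu
1. k -> g, p -> b, s -> z, t -> d / _ Z: fires at position(s) 6: nopimdvufu
2. d -> t, g -> k, v -> f, z -> s / _ #: no change
surface: nopimdvufu

cell KEL=so, SUR=ra, VEL=vo, ASPECT=gu:
underlying: ot-pim-o-vu-ed
1. k -> g, p -> b, s -> z, t -> d / _ Z: no change
2. d -> t, g -> k, v -> f, z -> s / _ #: fires at position(s) 10: otpimovuet
surface: otpimovuet

cell KEL=ra, SUR=em, VEL=vo, ASPECT=pa:
underlying: no-pim-t-vu-ke
1. k -> g, p -> b, s -> z, t -> d / _ Z: fires at position(s) 6: nopimdvuke
2. d -> t, g -> k, v -> f, z -> s / _ #: no change
surface: nopimdvuke

cell KEL=so, SUR=ra, VEL=fe, ASPECT=du:
underlying: e-pim-o-ko-ed
1. k -> g, p -> b, s -> z, t -> d / _ Z: no change
2. d -> t, g -> k, v -> f, z -> s / _ #: fires at position(s) 9: epimokoet
surface: epimokoet


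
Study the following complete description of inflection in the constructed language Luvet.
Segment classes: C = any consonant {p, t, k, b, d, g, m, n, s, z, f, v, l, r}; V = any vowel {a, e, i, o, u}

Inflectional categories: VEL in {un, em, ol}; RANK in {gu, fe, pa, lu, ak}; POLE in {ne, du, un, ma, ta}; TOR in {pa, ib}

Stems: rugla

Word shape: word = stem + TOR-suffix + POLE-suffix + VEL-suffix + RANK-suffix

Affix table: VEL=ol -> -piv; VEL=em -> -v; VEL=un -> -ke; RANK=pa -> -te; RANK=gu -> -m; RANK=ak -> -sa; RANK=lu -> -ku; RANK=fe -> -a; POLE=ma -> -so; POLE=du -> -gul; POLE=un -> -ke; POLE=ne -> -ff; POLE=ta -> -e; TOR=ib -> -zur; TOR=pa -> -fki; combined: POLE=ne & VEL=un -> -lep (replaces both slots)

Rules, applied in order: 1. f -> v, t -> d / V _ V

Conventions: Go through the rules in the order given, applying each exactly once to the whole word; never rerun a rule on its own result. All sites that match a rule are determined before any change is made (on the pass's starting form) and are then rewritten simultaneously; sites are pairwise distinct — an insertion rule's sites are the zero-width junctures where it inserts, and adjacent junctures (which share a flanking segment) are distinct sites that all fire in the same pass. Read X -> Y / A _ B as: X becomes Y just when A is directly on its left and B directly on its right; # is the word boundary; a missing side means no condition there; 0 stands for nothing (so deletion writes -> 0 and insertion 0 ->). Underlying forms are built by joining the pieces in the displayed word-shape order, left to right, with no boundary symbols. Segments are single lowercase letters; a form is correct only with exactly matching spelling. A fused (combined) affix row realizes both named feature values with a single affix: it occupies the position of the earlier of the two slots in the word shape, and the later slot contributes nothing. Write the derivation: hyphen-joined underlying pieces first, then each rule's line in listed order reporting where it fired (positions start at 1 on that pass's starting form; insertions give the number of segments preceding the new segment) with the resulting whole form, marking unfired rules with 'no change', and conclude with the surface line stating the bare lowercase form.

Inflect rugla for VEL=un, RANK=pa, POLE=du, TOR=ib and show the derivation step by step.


underlying: rugla-zur-gul-ke-te
1. f -> v, t -> d / V _ V: fires at position(s) 14: ruglazurgulkede
surface: ruglazurgulkede


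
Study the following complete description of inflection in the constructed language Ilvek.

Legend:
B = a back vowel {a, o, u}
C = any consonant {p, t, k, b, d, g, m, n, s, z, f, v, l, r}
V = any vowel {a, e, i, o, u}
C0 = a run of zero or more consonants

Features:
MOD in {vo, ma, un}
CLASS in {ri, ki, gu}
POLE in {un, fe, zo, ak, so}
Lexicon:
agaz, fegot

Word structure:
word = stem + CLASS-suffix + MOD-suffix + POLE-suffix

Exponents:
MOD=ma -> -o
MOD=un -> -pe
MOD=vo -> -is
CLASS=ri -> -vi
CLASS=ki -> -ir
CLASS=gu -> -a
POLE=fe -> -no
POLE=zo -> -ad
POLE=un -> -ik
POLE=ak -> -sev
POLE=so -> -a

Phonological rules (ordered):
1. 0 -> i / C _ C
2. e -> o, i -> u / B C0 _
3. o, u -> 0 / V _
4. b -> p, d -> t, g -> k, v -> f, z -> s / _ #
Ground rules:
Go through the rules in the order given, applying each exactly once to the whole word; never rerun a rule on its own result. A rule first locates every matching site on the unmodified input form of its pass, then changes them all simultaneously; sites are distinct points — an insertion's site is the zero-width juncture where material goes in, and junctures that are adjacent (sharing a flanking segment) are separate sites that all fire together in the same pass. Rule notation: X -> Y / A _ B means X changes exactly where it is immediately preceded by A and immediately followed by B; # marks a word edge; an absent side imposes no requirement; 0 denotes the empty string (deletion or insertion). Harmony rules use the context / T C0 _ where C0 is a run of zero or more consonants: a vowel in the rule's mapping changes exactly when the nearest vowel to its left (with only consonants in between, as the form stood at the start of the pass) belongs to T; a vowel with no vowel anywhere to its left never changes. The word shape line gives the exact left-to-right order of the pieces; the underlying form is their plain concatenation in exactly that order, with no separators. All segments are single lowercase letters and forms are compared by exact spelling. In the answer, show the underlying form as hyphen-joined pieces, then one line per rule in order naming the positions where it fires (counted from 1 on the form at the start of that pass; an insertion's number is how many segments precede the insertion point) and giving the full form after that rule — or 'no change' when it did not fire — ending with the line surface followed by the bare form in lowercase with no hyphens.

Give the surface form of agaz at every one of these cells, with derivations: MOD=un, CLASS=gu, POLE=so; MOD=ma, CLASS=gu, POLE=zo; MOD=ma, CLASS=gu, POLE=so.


cell MOD=un, CLASS=gu, POLE=so:
underlying: agaz-a-pe-a
1. 0 -> i / C _ C: no change
2. e -> o, i -> u / B C0 _: fires at position(s) 7: agazapoa
3. o, u -> 0 / V _: no change
4. b -> p, d -> t, g -> k, v -> f, z -> s / _ #: no change
surface: agazapoa

cell MOD=ma, CLASS=gu, POLE=zo:
underlying: agaz-a-o-ad
1. 0 -> i / C _ C: no change
2. e -> o, i -> u / B C0 _: no change
3. o, u -> 0 / V _: fires at position(s) 6: agazaad
4. b -> p, d -> t, g -> k, v -> f, z -> s / _ #: fires at position(s) 7: agazaat
surface: agazaat

cell MOD=ma, CLASS=gu, POLE=so:
underlying: agaz-a-o-a
1. 0 -> i / C _ C: no change
2. e -> o, i -> u / B C0 _: no change
3. o, u -> 0 / V _: fires at position(s) 6: agazaa
4. b -> p, d -> t, g -> k, v -> f, z -> s / _ #: no change
surface: agazaa


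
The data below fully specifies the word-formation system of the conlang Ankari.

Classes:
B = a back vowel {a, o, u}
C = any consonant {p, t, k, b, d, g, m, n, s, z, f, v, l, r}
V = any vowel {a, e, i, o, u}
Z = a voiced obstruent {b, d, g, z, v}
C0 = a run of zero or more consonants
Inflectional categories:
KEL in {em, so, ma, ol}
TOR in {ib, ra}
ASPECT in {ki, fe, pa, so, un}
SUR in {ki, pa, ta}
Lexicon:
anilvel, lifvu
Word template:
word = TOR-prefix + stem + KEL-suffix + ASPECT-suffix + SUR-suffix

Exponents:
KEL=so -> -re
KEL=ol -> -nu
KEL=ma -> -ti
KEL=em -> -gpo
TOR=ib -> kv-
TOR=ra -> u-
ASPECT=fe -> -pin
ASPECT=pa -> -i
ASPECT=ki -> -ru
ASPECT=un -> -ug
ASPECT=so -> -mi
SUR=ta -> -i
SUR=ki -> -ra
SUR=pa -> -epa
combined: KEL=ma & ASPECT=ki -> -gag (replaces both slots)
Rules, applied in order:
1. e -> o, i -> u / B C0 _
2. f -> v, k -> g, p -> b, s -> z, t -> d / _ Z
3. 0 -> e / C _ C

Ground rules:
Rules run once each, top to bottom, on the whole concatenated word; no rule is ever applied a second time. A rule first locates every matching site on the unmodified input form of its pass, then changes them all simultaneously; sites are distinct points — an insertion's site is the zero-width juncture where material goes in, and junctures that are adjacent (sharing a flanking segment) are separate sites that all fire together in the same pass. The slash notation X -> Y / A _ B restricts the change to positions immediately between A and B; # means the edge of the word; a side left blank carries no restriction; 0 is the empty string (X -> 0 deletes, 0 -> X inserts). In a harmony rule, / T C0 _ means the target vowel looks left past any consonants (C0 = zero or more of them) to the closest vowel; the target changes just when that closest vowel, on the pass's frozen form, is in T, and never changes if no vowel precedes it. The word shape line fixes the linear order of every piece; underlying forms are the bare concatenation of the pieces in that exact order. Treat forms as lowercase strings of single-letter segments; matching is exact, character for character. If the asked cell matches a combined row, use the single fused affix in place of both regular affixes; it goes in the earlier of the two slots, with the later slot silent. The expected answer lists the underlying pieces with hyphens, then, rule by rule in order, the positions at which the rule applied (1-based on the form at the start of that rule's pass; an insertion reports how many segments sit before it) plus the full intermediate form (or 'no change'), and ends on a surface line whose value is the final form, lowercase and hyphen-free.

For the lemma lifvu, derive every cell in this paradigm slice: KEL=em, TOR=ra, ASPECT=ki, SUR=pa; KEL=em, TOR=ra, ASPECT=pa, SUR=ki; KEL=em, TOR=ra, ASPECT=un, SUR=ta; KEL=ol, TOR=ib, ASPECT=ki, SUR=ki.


cell KEL=em, TOR=ra, ASPECT=ki, SUR=pa:
underlying: u-lifvu-gpo-ru-epa
1. e -> o, i -> u / B C0 _: fires at position(s) 3, 12: ulufvugporuopa
2. f -> v, k -> g, p -> b, s -> z, t -> d / _ Z: fires at position(s) 4: uluvvugporuopa
3. 0 -> e / C _ C: inserts after position(s) 4, 7: uluvevugeporuopa
surface: uluvevugeporuopa

cell KEL=em, TOR=ra, ASPECT=pa, SUR=ki:
underlying: u-lifvu-gpo-i-ra
1. e -> o, i -> u / B C0 _: fires at position(s) 3, 10: ulufvugpoura
2. f -> v, k -> g, p -> b, s -> z, t -> d / _ Z: fires at position(s) 4: uluvvugpoura
3. 0 -> e / C _ C: inserts after position(s) 4, 7: uluvevugepoura
surface: uluvevugepoura

cell KEL=em, TOR=ra, ASPECT=un, SUR=ta:
underlying: u-lifvu-gpo-ug-i
1. e -> o, i -> u / B C0 _: fires at position(s) 3, 12: ulufvugpougu
2. f -> v, k -> g, p -> b, s -> z, t -> d / _ Z: fires at position(s) 4: uluvvugpougu
3. 0 -> e / C _ C: inserts after position(s) 4, 7: uluvevugepougu
surface: uluvevugepougu

cell KEL=ol, TOR=ib, ASPECT=ki, SUR=ki:
underlying: kv-lifvu-nu-ru-ra
1. e -> o, i -> u / B C0 _: no change
2. f -> v, k -> g, p -> b, s -> z, t -> d / _ Z: fires at position(s) 1, 5: gvlivvunurura
3. 0 -> e / C _ C: inserts after position(s) 1, 2, 5: gevelivevunurura
surface: gevelivevunurura


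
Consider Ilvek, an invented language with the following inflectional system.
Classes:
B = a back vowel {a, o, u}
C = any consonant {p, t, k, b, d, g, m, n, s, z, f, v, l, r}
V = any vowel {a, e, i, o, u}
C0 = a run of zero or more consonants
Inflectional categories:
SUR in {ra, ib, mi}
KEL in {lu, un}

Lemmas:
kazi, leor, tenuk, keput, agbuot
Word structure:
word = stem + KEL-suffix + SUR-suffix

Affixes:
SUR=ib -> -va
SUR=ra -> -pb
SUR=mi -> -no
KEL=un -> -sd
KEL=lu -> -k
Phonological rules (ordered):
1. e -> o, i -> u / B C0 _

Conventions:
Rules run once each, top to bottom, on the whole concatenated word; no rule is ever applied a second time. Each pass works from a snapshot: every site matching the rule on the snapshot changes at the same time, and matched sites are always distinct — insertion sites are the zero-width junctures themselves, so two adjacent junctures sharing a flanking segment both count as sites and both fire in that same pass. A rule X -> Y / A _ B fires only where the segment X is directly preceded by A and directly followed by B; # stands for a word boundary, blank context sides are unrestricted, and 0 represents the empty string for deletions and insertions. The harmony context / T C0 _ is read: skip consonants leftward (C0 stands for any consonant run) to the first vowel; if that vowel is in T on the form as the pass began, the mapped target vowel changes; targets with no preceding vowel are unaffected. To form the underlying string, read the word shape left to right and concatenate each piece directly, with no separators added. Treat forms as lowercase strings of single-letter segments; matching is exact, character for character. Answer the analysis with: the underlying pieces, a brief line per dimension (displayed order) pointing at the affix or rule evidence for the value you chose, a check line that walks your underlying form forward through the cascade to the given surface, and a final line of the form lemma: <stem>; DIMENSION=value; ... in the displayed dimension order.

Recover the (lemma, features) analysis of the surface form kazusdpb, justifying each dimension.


underlying: kazi-sd-pb
SUR=ra - signalled by the affix -pb
KEL=un - signalled by the affix -sd
check: kazisdpb -> kazusdpb
lemma: kazi; SUR=ra; KEL=un


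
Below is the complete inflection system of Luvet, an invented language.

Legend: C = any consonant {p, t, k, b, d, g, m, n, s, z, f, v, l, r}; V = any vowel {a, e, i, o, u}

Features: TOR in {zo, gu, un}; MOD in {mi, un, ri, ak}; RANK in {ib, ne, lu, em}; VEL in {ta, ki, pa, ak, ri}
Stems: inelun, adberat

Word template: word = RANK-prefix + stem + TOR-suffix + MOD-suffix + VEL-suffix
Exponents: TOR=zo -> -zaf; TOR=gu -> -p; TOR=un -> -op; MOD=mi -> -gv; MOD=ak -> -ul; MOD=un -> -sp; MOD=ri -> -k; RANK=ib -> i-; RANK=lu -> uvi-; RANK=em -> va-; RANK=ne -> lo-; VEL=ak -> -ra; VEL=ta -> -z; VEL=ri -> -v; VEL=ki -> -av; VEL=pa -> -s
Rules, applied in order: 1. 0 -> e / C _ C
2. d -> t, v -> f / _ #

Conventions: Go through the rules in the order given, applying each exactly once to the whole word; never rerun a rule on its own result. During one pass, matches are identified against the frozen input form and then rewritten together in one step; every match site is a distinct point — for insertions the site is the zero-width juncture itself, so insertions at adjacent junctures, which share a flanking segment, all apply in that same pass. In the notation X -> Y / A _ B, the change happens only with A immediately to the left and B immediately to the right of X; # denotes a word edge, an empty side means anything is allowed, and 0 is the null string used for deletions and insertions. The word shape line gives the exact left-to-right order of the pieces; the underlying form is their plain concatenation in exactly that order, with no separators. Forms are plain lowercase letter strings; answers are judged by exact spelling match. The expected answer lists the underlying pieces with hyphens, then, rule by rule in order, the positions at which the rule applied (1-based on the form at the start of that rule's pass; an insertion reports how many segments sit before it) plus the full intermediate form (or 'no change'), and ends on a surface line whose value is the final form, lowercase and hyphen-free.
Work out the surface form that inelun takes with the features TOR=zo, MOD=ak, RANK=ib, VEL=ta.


underlying: i-inelun-zaf-ul-z
1. 0 -> e / C _ C: inserts after position(s) 7, 12: iinelunezafulez
2. d -> t, v -> f / _ #: no change
surface: iinelunezafulez
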